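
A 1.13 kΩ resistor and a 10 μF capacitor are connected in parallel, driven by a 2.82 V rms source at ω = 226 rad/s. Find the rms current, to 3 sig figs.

6.84 mA

X_C = 1/(ωC) = 442 Ω
Parallel: admittances add. Y = 1/R + jωC
Y = (0.000885 + j0.00226) S
|Y| = 0.00243 S → |Z| = 1/|Y| = 412 Ω, ∠Z = −∠Y = -68.6°
I = V/|Z| = 2.82/412 = 6.84 mA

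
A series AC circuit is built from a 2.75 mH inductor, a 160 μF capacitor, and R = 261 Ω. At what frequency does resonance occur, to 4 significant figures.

ω₀ = 1/√(LC) = 1/√(0.00275 × 0.00016) = 1508 rad/s
f₀ = ω₀/(2π) = 239.9 Hz

239.9 Hz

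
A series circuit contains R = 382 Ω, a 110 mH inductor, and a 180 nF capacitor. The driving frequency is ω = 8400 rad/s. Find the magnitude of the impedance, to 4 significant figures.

463.6 Ω

X_L = ωL = 924.0 Ω
X_C = 1/(ωC) = 661.4 Ω
Net reactance X = X_L − X_C = 262.6 Ω
Z = 382.0 + j262.6 Ω
|Z| = √(382.0² + 262.6²) = 463.6 Ω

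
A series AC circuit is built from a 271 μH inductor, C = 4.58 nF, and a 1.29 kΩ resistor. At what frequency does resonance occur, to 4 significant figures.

ω₀ = 1/√(LC) = 1/√(0.000271 × 4.58e-09) = 897600 rad/s
f₀ = ω₀/(2π) = 142.9 kHz

142.9 kHz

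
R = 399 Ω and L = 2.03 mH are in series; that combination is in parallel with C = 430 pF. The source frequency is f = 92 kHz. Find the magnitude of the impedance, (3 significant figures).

1730 Ω

ω = 2πf = 578100 rad/s
X_L = ωL = 1170 Ω
X_C = 1/(ωC) = 4020 Ω
Branch 1 (R+jX_L): Z₁ = 399 + j1170 Ω, |Z₁| = 1240 Ω
Branch 2 (−jX_C): Z₂ = −j4020 Ω
Parallel: Z = Z₁Z₂/(Z₁+Z₂), |Z| = 1730 Ω, ∠Z = 63.3°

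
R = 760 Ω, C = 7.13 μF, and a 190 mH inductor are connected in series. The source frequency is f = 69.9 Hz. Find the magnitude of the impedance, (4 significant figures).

ω = 2πf = 439.2 rad/s
X_L = ωL = 83.45 Ω
X_C = 1/(ωC) = 319.3 Ω
Net reactance X = X_L − X_C = -235.9 Ω
Z = 760.0 − j235.9 Ω
|Z| = √(760.0² + 235.9²) = 795.8 Ω

795.8 Ω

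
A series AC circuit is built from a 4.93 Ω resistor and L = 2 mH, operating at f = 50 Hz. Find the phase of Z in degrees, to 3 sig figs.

7.26°

ω = 2πf = 314.2 rad/s
X_L = ωL = 0.628 Ω
Z = 4.93 + j0.628 Ω
|Z| = √(4.93² + 0.628²) = 4.97 Ω
∠Z = arctan(0.628/4.93) = 7.26°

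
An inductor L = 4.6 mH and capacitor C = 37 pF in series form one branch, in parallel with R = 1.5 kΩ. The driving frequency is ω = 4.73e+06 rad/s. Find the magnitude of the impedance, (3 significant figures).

1490 Ω

X_L = ωL = 21800 Ω
X_C = 1/(ωC) = 5710 Ω
Branch 1: Z₁ = R = 1500 Ω
Branch 2 (series LC): Z₂ = j(X_L − X_C) = j16000 Ω
Parallel: Z = Z₁Z₂/(Z₁+Z₂), |Z| = 1490 Ω, ∠Z = 5.34°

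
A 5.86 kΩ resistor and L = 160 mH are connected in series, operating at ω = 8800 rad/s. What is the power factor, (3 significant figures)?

X_L = ωL = 1410 Ω
Z = 5860 + j1410 Ω
|Z| = √(5860² + 1410²) = 6030 Ω
∠Z = arctan(1410/5860) = 13.5°
cos φ = cos(13.5°) = 0.972

0.972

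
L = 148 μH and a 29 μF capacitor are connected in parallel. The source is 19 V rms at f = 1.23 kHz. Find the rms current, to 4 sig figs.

ω = 2πf = 7728 rad/s
X_L = ωL = 1.144 Ω
X_C = 1/(ωC) = 4.462 Ω
Parallel: admittances add. Y = 1/(jωL) + jωC
Y = (0 − j0.6502) S
|Y| = 0.6502 S → |Z| = 1/|Y| = 1.538 Ω, ∠Z = −∠Y = 90.00°
I = V/|Z| = 19/1.538 = 12.35 A

12.35 A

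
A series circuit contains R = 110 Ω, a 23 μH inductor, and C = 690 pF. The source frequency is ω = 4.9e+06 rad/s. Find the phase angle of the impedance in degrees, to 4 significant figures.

-59.00°

X_L = ωL = 112.7 Ω
X_C = 1/(ωC) = 295.8 Ω
Net reactance X = X_L − X_C = -183.1 Ω
Z = 110.0 − j183.1 Ω
|Z| = √(110.0² + 183.1²) = 213.6 Ω
∠Z = arctan(-183.1/110.0) = -59.00°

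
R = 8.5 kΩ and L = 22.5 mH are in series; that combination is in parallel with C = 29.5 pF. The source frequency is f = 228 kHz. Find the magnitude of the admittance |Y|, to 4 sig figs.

ω = 2πf = 1.433e+06 rad/s
X_L = ωL = 32230 Ω
X_C = 1/(ωC) = 23660 Ω
Branch 1 (R+jX_L): Z₁ = 8500 + j32230 Ω, |Z₁| = 33330 Ω
Branch 2 (−jX_C): Z₂ = −j23660 Ω
Parallel: Z = Z₁Z₂/(Z₁+Z₂), |Z| = 65350 Ω, ∠Z = -60.01°
|Y| = 1/|Z| = 15.30 μS

15.30 μS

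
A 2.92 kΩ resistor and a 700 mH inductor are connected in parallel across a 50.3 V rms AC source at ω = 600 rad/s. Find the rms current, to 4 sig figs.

121.0 mA

X_L = ωL = 420.0 Ω
Parallel: admittances add. Y = 1/R + 1/(jωL)
Y = (0.0003425 − j0.002381) S
|Y| = 0.002405 S → |Z| = 1/|Y| = 415.7 Ω, ∠Z = −∠Y = 81.81°
I = V/|Z| = 50.3/415.7 = 121.0 mA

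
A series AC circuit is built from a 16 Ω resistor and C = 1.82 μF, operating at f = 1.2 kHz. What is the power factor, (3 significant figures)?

ω = 2πf = 7540 rad/s
X_C = 1/(ωC) = 72.9 Ω
Z = 16.0 − j72.9 Ω
|Z| = √(16.0² + 72.9²) = 74.6 Ω
∠Z = arctan(-72.9/16.0) = -77.6°
cos φ = cos(-77.6°) = 0.214

0.214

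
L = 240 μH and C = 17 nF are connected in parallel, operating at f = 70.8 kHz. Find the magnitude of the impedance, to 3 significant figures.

ω = 2πf = 444800 rad/s
X_L = ωL = 107 Ω
X_C = 1/(ωC) = 132 Ω
Parallel: admittances add. Y = 1/(jωL) + jωC
Y = (0 − j0.00180) S
|Y| = 0.00180 S → |Z| = 1/|Y| = 554 Ω, ∠Z = −∠Y = 90.0°

554 Ω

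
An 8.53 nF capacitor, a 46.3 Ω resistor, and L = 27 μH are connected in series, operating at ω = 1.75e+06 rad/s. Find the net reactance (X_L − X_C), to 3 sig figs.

X_L = ωL = 47.2 Ω
X_C = 1/(ωC) = 67.0 Ω
X = 47.2 − 67.0 = -19.7 Ω

-19.7 Ω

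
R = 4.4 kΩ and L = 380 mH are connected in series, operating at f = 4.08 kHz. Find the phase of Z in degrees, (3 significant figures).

ω = 2πf = 25640 rad/s
X_L = ωL = 9740 Ω
Z = 4400 + j9740 Ω
|Z| = √(4400² + 9740²) = 10700 Ω
∠Z = arctan(9740/4400) = 65.7°

65.7°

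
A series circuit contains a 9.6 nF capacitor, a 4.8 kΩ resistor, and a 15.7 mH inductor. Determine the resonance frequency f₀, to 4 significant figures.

12.96 kHz

ω₀ = 1/√(LC) = 1/√(0.0157 × 9.6e-09) = 81450 rad/s
f₀ = ω₀/(2π) = 12.96 kHz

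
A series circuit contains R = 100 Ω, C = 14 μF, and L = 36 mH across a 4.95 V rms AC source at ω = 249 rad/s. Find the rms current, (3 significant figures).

16.8 mA

X_L = ωL = 8.96 Ω
X_C = 1/(ωC) = 287 Ω
Net reactance X = X_L − X_C = -278 Ω
Z = 100 − j278 Ω
|Z| = √(100² + 278²) = 295 Ω
I = V/|Z| = 4.95/295 = 16.8 mA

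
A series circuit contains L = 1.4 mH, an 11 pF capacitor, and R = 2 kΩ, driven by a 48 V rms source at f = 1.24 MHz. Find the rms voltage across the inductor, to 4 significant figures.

ω = 2πf = 7.791e+06 rad/s
X_L = ωL = 10910 Ω
X_C = 1/(ωC) = 11670 Ω
Net reactance X = X_L − X_C = -760.6 Ω
Z = 2000 − j760.6 Ω
|Z| = √(2000² + 760.6²) = 2140 Ω
I = V/|Z| = 22.43 mA
V_L = I·|Z_L| = 0.02243 × 10910 = 244.7 V

244.7 V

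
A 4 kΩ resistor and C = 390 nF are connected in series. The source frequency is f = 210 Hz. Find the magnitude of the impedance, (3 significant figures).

ω = 2πf = 1319 rad/s
X_C = 1/(ωC) = 1940 Ω
Z = 4000 − j1940 Ω
|Z| = √(4000² + 1940²) = 4450 Ω

4450 Ω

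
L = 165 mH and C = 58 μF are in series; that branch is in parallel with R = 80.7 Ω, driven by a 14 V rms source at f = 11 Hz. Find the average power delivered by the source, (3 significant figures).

ω = 2πf = 69.12 rad/s
X_L = ωL = 11.4 Ω
X_C = 1/(ωC) = 249 Ω
Branch 1: Z₁ = R = 80.7 Ω
Branch 2 (series LC): Z₂ = j(X_L − X_C) = −j238 Ω
Parallel: Z = Z₁Z₂/(Z₁+Z₂), |Z| = 76.4 Ω, ∠Z = -18.7°
I = V/|Z| = 183 mA
P = VI cos φ = 14 × 0.183 × cos(-18.7°) = 2.43 W

2.43 W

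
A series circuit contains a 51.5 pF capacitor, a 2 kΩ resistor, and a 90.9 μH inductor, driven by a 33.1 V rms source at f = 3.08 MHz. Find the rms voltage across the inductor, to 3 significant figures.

27.2 V

ω = 2πf = 1.935e+07 rad/s
X_L = ωL = 1760 Ω
X_C = 1/(ωC) = 1000 Ω
Net reactance X = X_L − X_C = 756 Ω
Z = 2000 + j756 Ω
|Z| = √(2000² + 756²) = 2140 Ω
I = V/|Z| = 15.5 mA
V_L = I·|Z_L| = 0.0155 × 1760 = 27.2 V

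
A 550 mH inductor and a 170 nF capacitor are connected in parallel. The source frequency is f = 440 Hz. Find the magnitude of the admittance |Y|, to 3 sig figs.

ω = 2πf = 2765 rad/s
X_L = ωL = 1520 Ω
X_C = 1/(ωC) = 2130 Ω
Parallel: admittances add. Y = 1/(jωL) + jωC
Y = (0 − j0.000188) S
|Y| = 0.000188 S → |Z| = 1/|Y| = 5330 Ω, ∠Z = −∠Y = 90.0°

188 μS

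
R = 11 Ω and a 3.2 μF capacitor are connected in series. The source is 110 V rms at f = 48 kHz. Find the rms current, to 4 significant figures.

9.956 A

ω = 2πf = 301600 rad/s
X_C = 1/(ωC) = 1.036 Ω
Z = 11.00 − j1.036 Ω
|Z| = √(11.00² + 1.036²) = 11.05 Ω
I = V/|Z| = 110/11.05 = 9.956 A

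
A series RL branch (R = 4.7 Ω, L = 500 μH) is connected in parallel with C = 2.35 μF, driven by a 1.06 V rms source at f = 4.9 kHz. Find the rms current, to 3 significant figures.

ω = 2πf = 30790 rad/s
X_L = ωL = 15.4 Ω
X_C = 1/(ωC) = 13.8 Ω
Branch 1 (R+jX_L): Z₁ = 4.70 + j15.4 Ω, |Z₁| = 16.1 Ω
Branch 2 (−jX_C): Z₂ = −j13.8 Ω
Parallel: Z = Z₁Z₂/(Z₁+Z₂), |Z| = 44.9 Ω, ∠Z = -35.5°
I = V/|Z| = 1.06/44.9 = 23.6 mA

23.6 mA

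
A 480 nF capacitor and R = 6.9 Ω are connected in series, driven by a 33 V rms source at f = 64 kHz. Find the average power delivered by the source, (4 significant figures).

100.9 W

ω = 2πf = 402100 rad/s
X_C = 1/(ωC) = 5.181 Ω
Z = 6.900 − j5.181 Ω
|Z| = √(6.900² + 5.181²) = 8.628 Ω
∠Z = arctan(-5.181/6.900) = -36.90°
I = V/|Z| = 3.825 A
P = VI cos φ = 33 × 3.825 × cos(-36.90°) = 100.9 W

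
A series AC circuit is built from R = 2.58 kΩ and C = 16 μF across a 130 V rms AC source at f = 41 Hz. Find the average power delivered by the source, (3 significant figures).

6.49 W

ω = 2πf = 257.6 rad/s
X_C = 1/(ωC) = 243 Ω
Z = 2580 − j243 Ω
|Z| = √(2580² + 243²) = 2590 Ω
∠Z = arctan(-243/2580) = -5.37°
I = V/|Z| = 50.2 mA
P = VI cos φ = 130 × 0.0502 × cos(-5.37°) = 6.49 W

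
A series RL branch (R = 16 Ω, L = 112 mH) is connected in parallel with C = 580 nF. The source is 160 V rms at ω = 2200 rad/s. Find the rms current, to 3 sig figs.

444 mA

X_L = ωL = 246 Ω
X_C = 1/(ωC) = 784 Ω
Branch 1 (R+jX_L): Z₁ = 16.0 + j246 Ω, |Z₁| = 247 Ω
Branch 2 (−jX_C): Z₂ = −j784 Ω
Parallel: Z = Z₁Z₂/(Z₁+Z₂), |Z| = 360 Ω, ∠Z = 84.6°
I = V/|Z| = 160/360 = 444 mA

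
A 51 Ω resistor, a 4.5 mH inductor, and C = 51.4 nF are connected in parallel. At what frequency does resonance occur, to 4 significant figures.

10.46 kHz

ω₀ = 1/√(LC) = 1/√(0.0045 × 5.14e-08) = 65750 rad/s
f₀ = ω₀/(2π) = 10.46 kHz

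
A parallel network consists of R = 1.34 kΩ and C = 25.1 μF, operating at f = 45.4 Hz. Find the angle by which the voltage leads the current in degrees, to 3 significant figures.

-84.0°

ω = 2πf = 285.3 rad/s
X_C = 1/(ωC) = 140 Ω
Parallel: admittances add. Y = 1/R + jωC
Y = (0.000746 + j0.00716) S
|Y| = 0.00720 S → |Z| = 1/|Y| = 139 Ω, ∠Z = −∠Y = -84.0°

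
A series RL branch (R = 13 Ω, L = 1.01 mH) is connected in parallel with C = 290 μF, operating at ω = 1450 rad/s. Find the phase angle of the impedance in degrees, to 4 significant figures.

X_L = ωL = 1.465 Ω
X_C = 1/(ωC) = 2.378 Ω
Branch 1 (R+jX_L): Z₁ = 13.00 + j1.465 Ω, |Z₁| = 13.08 Ω
Branch 2 (−jX_C): Z₂ = −j2.378 Ω
Parallel: Z = Z₁Z₂/(Z₁+Z₂), |Z| = 2.387 Ω, ∠Z = -79.55°

-79.55°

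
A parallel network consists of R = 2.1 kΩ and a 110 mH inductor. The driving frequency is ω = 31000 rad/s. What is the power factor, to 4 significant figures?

X_L = ωL = 3410 Ω
Parallel: admittances add. Y = 1/R + 1/(jωL)
Y = (0.0004762 − j0.0002933) S
|Y| = 0.0005592 S → |Z| = 1/|Y| = 1788 Ω, ∠Z = −∠Y = 31.63°
cos φ = cos(31.63°) = 0.8515

0.8515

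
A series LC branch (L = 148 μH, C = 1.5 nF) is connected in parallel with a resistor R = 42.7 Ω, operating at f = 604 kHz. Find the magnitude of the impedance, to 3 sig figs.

ω = 2πf = 3.795e+06 rad/s
X_L = ωL = 562 Ω
X_C = 1/(ωC) = 176 Ω
Branch 1: Z₁ = R = 42.7 Ω
Branch 2 (series LC): Z₂ = j(X_L − X_C) = j386 Ω
Parallel: Z = Z₁Z₂/(Z₁+Z₂), |Z| = 42.4 Ω, ∠Z = 6.31°

42.4 Ω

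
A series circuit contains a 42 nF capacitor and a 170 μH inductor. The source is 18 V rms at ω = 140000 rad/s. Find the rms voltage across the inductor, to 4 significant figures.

X_L = ωL = 23.80 Ω
X_C = 1/(ωC) = 170.1 Ω
Net reactance X = X_L − X_C = -146.3 Ω
Z = − j146.3 Ω
|Z| = √(0² + 146.3²) = 146.3 Ω
I = V/|Z| = 123.1 mA
V_L = I·|Z_L| = 0.1231 × 23.80 = 2.929 V

2.929 V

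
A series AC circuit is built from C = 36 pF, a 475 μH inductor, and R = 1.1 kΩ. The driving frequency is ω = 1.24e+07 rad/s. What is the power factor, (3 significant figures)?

0.289

X_L = ωL = 5890 Ω
X_C = 1/(ωC) = 2240 Ω
Net reactance X = X_L − X_C = 3650 Ω
Z = 1100 + j3650 Ω
|Z| = √(1100² + 3650²) = 3810 Ω
∠Z = arctan(3650/1100) = 73.2°
cos φ = cos(73.2°) = 0.289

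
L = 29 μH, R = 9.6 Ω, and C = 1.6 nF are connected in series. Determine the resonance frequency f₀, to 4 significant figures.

ω₀ = 1/√(LC) = 1/√(2.9e-05 × 1.6e-09) = 4.642e+06 rad/s
f₀ = ω₀/(2π) = 738.9 kHz

738.9 kHz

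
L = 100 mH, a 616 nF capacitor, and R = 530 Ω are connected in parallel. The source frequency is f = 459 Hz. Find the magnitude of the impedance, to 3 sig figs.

395 Ω

ω = 2πf = 2884 rad/s
X_L = ωL = 288 Ω
X_C = 1/(ωC) = 563 Ω
Parallel: admittances add. Y = 1/R + 1/(jωL) + jωC
Y = (0.00189 − j0.00169) S
|Y| = 0.00253 S → |Z| = 1/|Y| = 395 Ω, ∠Z = −∠Y = 41.9°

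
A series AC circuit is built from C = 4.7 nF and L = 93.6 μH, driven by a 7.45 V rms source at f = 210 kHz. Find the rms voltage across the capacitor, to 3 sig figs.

31.8 V

ω = 2πf = 1.319e+06 rad/s
X_L = ωL = 124 Ω
X_C = 1/(ωC) = 161 Ω
Net reactance X = X_L − X_C = -37.7 Ω
Z = − j37.7 Ω
|Z| = √(0² + 37.7²) = 37.7 Ω
I = V/|Z| = 197 mA
V_C = I·|Z_C| = 0.197 × 161 = 31.8 V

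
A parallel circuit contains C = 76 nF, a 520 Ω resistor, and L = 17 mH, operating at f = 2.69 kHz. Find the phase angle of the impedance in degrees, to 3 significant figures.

ω = 2πf = 16900 rad/s
X_L = ωL = 287 Ω
X_C = 1/(ωC) = 778 Ω
Parallel: admittances add. Y = 1/R + 1/(jωL) + jωC
Y = (0.00192 − j0.00220) S
|Y| = 0.00292 S → |Z| = 1/|Y| = 343 Ω, ∠Z = −∠Y = 48.8°

48.8°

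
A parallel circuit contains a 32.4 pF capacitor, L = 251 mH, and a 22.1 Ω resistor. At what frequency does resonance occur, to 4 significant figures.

ω₀ = 1/√(LC) = 1/√(0.251 × 3.24e-11) = 350700 rad/s
f₀ = ω₀/(2π) = 55.81 kHz

55.81 kHz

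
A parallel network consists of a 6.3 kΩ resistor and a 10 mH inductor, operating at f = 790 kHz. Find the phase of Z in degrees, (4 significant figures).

7.233°

ω = 2πf = 4.964e+06 rad/s
X_L = ωL = 49640 Ω
Parallel: admittances add. Y = 1/R + 1/(jωL)
Y = (0.0001587 − j2.015e-05) S
|Y| = 0.0001600 S → |Z| = 1/|Y| = 6250 Ω, ∠Z = −∠Y = 7.233°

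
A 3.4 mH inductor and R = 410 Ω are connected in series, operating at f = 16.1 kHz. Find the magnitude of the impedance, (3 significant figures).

ω = 2πf = 101200 rad/s
X_L = ωL = 344 Ω
Z = 410 + j344 Ω
|Z| = √(410² + 344²) = 535 Ω

535 Ω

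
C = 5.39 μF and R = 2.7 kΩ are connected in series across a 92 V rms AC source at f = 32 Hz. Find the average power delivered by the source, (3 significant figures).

2.81 W

ω = 2πf = 201.1 rad/s
X_C = 1/(ωC) = 923 Ω
Z = 2700 − j923 Ω
|Z| = √(2700² + 923²) = 2850 Ω
∠Z = arctan(-923/2700) = -18.9°
I = V/|Z| = 32.2 mA
P = VI cos φ = 92 × 0.0322 × cos(-18.9°) = 2.81 W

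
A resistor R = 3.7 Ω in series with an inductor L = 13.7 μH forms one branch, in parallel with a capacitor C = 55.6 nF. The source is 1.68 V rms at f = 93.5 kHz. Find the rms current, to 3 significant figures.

ω = 2πf = 587500 rad/s
X_L = ωL = 8.05 Ω
X_C = 1/(ωC) = 30.6 Ω
Branch 1 (R+jX_L): Z₁ = 3.70 + j8.05 Ω, |Z₁| = 8.86 Ω
Branch 2 (−jX_C): Z₂ = −j30.6 Ω
Parallel: Z = Z₁Z₂/(Z₁+Z₂), |Z| = 11.9 Ω, ∠Z = 56.0°
I = V/|Z| = 1.68/11.9 = 142 mA

142 mA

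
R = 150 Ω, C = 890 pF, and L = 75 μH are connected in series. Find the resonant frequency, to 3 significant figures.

616 kHz

ω₀ = 1/√(LC) = 1/√(7.5e-05 × 8.9e-10) = 3.871e+06 rad/s
f₀ = ω₀/(2π) = 616 kHz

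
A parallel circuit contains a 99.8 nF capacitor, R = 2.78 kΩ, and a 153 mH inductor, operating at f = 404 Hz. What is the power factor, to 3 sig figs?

ω = 2πf = 2538 rad/s
X_L = ωL = 388 Ω
X_C = 1/(ωC) = 3950 Ω
Parallel: admittances add. Y = 1/R + 1/(jωL) + jωC
Y = (0.000360 − j0.00232) S
|Y| = 0.00235 S → |Z| = 1/|Y| = 426 Ω, ∠Z = −∠Y = 81.2°
cos φ = cos(81.2°) = 0.153

0.153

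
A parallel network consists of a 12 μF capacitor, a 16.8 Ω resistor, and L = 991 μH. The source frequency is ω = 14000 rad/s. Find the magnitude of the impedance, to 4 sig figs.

X_L = ωL = 13.87 Ω
X_C = 1/(ωC) = 5.952 Ω
Parallel: admittances add. Y = 1/R + 1/(jωL) + jωC
Y = (0.05952 + j0.09592) S
|Y| = 0.1129 S → |Z| = 1/|Y| = 8.858 Ω, ∠Z = −∠Y = -58.18°

8.858 Ω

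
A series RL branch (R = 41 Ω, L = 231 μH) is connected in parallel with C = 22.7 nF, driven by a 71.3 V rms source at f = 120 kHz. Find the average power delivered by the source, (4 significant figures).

ω = 2πf = 754000 rad/s
X_L = ωL = 174.2 Ω
X_C = 1/(ωC) = 58.43 Ω
Branch 1 (R+jX_L): Z₁ = 41.00 + j174.2 Ω, |Z₁| = 178.9 Ω
Branch 2 (−jX_C): Z₂ = −j58.43 Ω
Parallel: Z = Z₁Z₂/(Z₁+Z₂), |Z| = 85.14 Ω, ∠Z = -83.74°
I = V/|Z| = 837.4 mA
P = VI cos φ = 71.3 × 0.8374 × cos(-83.74°) = 6.510 W

6.510 W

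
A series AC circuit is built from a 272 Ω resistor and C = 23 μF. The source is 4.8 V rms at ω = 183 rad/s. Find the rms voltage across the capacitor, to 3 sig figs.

X_C = 1/(ωC) = 238 Ω
Z = 272 − j238 Ω
|Z| = √(272² + 238²) = 361 Ω
I = V/|Z| = 13.3 mA
V_C = I·|Z_C| = 0.0133 × 238 = 3.16 V

3.16 V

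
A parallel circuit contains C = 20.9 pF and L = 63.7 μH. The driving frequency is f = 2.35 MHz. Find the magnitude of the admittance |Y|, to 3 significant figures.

ω = 2πf = 1.477e+07 rad/s
X_L = ωL = 941 Ω
X_C = 1/(ωC) = 3240 Ω
Parallel: admittances add. Y = 1/(jωL) + jωC
Y = (0 − j0.000755) S
|Y| = 0.000755 S → |Z| = 1/|Y| = 1330 Ω, ∠Z = −∠Y = 90.0°

755 μS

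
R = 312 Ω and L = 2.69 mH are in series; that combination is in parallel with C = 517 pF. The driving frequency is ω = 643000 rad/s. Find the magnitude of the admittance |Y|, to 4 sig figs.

X_L = ωL = 1730 Ω
X_C = 1/(ωC) = 3008 Ω
Branch 1 (R+jX_L): Z₁ = 312.0 + j1730 Ω, |Z₁| = 1758 Ω
Branch 2 (−jX_C): Z₂ = −j3008 Ω
Parallel: Z = Z₁Z₂/(Z₁+Z₂), |Z| = 4018 Ω, ∠Z = 66.06°
|Y| = 1/|Z| = 248.9 μS

248.9 μS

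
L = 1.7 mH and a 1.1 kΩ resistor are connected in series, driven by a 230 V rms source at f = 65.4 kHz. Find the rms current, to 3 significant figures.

ω = 2πf = 410900 rad/s
X_L = ωL = 699 Ω
Z = 1100 + j699 Ω
|Z| = √(1100² + 699²) = 1300 Ω
I = V/|Z| = 230/1300 = 177 mA

177 mA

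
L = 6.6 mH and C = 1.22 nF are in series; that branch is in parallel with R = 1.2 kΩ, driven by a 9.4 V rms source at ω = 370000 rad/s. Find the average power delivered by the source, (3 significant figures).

X_L = ωL = 2440 Ω
X_C = 1/(ωC) = 2220 Ω
Branch 1: Z₁ = R = 1200 Ω
Branch 2 (series LC): Z₂ = j(X_L − X_C) = j227 Ω
Parallel: Z = Z₁Z₂/(Z₁+Z₂), |Z| = 223 Ω, ∠Z = 79.3°
I = V/|Z| = 42.2 mA
P = VI cos φ = 9.4 × 0.0422 × cos(79.3°) = 73.6 mW

73.6 mW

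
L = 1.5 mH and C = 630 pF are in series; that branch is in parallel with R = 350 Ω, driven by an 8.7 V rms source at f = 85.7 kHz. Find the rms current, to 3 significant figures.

25.2 mA

ω = 2πf = 538500 rad/s
X_L = ωL = 808 Ω
X_C = 1/(ωC) = 2950 Ω
Branch 1: Z₁ = R = 350 Ω
Branch 2 (series LC): Z₂ = j(X_L − X_C) = −j2140 Ω
Parallel: Z = Z₁Z₂/(Z₁+Z₂), |Z| = 345 Ω, ∠Z = -9.29°
I = V/|Z| = 8.7/345 = 25.2 mA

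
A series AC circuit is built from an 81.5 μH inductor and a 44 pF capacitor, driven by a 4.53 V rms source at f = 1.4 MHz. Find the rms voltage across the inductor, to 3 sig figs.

1.74 V

ω = 2πf = 8.796e+06 rad/s
X_L = ωL = 717 Ω
X_C = 1/(ωC) = 2580 Ω
Net reactance X = X_L − X_C = -1870 Ω
Z = − j1870 Ω
|Z| = √(0² + 1870²) = 1870 Ω
I = V/|Z| = 2.43 mA
V_L = I·|Z_L| = 0.00243 × 717 = 1.74 V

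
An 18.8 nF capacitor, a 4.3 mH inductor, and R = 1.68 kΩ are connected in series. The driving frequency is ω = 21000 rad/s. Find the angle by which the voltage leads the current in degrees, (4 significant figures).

-55.48°

X_L = ωL = 90.30 Ω
X_C = 1/(ωC) = 2533 Ω
Net reactance X = X_L − X_C = -2443 Ω
Z = 1680 − j2443 Ω
|Z| = √(1680² + 2443²) = 2965 Ω
∠Z = arctan(-2443/1680) = -55.48°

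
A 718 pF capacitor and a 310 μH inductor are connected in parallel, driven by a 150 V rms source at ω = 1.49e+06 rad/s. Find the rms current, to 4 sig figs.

X_L = ωL = 461.9 Ω
X_C = 1/(ωC) = 934.7 Ω
Parallel: admittances add. Y = 1/(jωL) + jωC
Y = (0 − j0.001095) S
|Y| = 0.001095 S → |Z| = 1/|Y| = 913.1 Ω, ∠Z = −∠Y = 90.00°
I = V/|Z| = 150/913.1 = 164.3 mA

164.3 mA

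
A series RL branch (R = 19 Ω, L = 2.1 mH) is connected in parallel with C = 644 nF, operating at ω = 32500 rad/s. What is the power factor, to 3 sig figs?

X_L = ωL = 68.2 Ω
X_C = 1/(ωC) = 47.8 Ω
Branch 1 (R+jX_L): Z₁ = 19.0 + j68.2 Ω, |Z₁| = 70.8 Ω
Branch 2 (−jX_C): Z₂ = −j47.8 Ω
Parallel: Z = Z₁Z₂/(Z₁+Z₂), |Z| = 121 Ω, ∠Z = -62.7°
cos φ = cos(-62.7°) = 0.459

0.459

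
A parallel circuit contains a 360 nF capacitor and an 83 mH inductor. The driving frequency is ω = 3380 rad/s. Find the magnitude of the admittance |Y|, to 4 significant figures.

2.348 mS

X_L = ωL = 280.5 Ω
X_C = 1/(ωC) = 821.8 Ω
Parallel: admittances add. Y = 1/(jωL) + jωC
Y = (0 − j0.002348) S
|Y| = 0.002348 S → |Z| = 1/|Y| = 425.9 Ω, ∠Z = −∠Y = 90.00°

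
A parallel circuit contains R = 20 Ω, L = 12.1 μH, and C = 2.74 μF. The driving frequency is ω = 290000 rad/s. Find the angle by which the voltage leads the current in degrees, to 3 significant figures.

-84.4°

X_L = ωL = 3.51 Ω
X_C = 1/(ωC) = 1.26 Ω
Parallel: admittances add. Y = 1/R + 1/(jωL) + jωC
Y = (0.0500 + j0.510) S
|Y| = 0.512 S → |Z| = 1/|Y| = 1.95 Ω, ∠Z = −∠Y = -84.4°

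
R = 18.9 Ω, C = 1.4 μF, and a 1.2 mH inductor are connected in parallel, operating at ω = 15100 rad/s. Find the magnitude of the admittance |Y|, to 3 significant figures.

X_L = ωL = 18.1 Ω
X_C = 1/(ωC) = 47.3 Ω
Parallel: admittances add. Y = 1/R + 1/(jωL) + jωC
Y = (0.0529 − j0.0340) S
|Y| = 0.0629 S → |Z| = 1/|Y| = 15.9 Ω, ∠Z = −∠Y = 32.8°

62.9 mS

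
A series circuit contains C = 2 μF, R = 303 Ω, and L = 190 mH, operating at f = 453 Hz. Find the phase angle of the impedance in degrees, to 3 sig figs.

50.3°

ω = 2πf = 2846 rad/s
X_L = ωL = 541 Ω
X_C = 1/(ωC) = 176 Ω
Net reactance X = X_L − X_C = 365 Ω
Z = 303 + j365 Ω
|Z| = √(303² + 365²) = 474 Ω
∠Z = arctan(365/303) = 50.3°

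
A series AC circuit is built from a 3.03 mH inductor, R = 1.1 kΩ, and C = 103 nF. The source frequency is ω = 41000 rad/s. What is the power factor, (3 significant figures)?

0.995

X_L = ωL = 124 Ω
X_C = 1/(ωC) = 237 Ω
Net reactance X = X_L − X_C = -113 Ω
Z = 1100 − j113 Ω
|Z| = √(1100² + 113²) = 1110 Ω
∠Z = arctan(-113/1100) = -5.84°
cos φ = cos(-5.84°) = 0.995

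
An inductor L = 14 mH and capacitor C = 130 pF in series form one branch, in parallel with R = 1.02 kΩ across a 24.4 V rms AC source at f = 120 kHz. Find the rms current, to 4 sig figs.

73.05 mA

ω = 2πf = 754000 rad/s
X_L = ωL = 10560 Ω
X_C = 1/(ωC) = 10200 Ω
Branch 1: Z₁ = R = 1020 Ω
Branch 2 (series LC): Z₂ = j(X_L − X_C) = j353.5 Ω
Parallel: Z = Z₁Z₂/(Z₁+Z₂), |Z| = 334.0 Ω, ∠Z = 70.88°
I = V/|Z| = 24.4/334.0 = 73.05 mA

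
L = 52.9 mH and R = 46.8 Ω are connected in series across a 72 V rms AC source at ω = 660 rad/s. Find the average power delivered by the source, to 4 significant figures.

X_L = ωL = 34.91 Ω
Z = 46.80 + j34.91 Ω
|Z| = √(46.80² + 34.91²) = 58.39 Ω
∠Z = arctan(34.91/46.80) = 36.72°
I = V/|Z| = 1.233 A
P = VI cos φ = 72 × 1.233 × cos(36.72°) = 71.16 W

71.16 W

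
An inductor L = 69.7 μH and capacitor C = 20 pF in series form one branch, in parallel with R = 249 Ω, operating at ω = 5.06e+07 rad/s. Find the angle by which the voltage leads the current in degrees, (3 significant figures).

X_L = ωL = 3530 Ω
X_C = 1/(ωC) = 988 Ω
Branch 1: Z₁ = R = 249 Ω
Branch 2 (series LC): Z₂ = j(X_L − X_C) = j2540 Ω
Parallel: Z = Z₁Z₂/(Z₁+Z₂), |Z| = 248 Ω, ∠Z = 5.60°

5.60°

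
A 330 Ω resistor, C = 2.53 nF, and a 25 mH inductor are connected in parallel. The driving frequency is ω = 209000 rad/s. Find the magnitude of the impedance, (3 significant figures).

328 Ω

X_L = ωL = 5220 Ω
X_C = 1/(ωC) = 1890 Ω
Parallel: admittances add. Y = 1/R + 1/(jωL) + jωC
Y = (0.00303 + j0.000337) S
|Y| = 0.00305 S → |Z| = 1/|Y| = 328 Ω, ∠Z = −∠Y = -6.35°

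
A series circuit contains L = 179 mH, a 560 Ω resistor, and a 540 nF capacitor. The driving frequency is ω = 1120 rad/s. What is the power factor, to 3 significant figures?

X_L = ωL = 200 Ω
X_C = 1/(ωC) = 1650 Ω
Net reactance X = X_L − X_C = -1450 Ω
Z = 560 − j1450 Ω
|Z| = √(560² + 1450²) = 1560 Ω
∠Z = arctan(-1450/560) = -68.9°
cos φ = cos(-68.9°) = 0.360

0.360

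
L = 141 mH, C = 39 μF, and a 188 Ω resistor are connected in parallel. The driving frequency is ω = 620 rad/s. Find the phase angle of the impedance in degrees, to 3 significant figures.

X_L = ωL = 87.4 Ω
X_C = 1/(ωC) = 41.4 Ω
Parallel: admittances add. Y = 1/R + 1/(jωL) + jωC
Y = (0.00532 + j0.0127) S
|Y| = 0.0138 S → |Z| = 1/|Y| = 72.4 Ω, ∠Z = −∠Y = -67.3°

-67.3°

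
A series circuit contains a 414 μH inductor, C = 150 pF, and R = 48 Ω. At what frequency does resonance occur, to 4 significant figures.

ω₀ = 1/√(LC) = 1/√(0.000414 × 1.5e-10) = 4.013e+06 rad/s
f₀ = ω₀/(2π) = 638.7 kHz

638.7 kHz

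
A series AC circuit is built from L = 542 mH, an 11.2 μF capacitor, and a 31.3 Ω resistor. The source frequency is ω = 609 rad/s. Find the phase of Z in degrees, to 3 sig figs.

80.3°

X_L = ωL = 330 Ω
X_C = 1/(ωC) = 147 Ω
Net reactance X = X_L − X_C = 183 Ω
Z = 31.3 + j183 Ω
|Z| = √(31.3² + 183²) = 186 Ω
∠Z = arctan(183/31.3) = 80.3°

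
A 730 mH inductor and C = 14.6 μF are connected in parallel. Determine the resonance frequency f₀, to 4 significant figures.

ω₀ = 1/√(LC) = 1/√(0.73 × 1.46e-05) = 306.3 rad/s
f₀ = ω₀/(2π) = 48.75 Hz

48.75 Hz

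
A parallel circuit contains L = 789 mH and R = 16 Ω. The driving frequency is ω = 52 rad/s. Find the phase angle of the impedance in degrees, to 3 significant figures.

X_L = ωL = 41.0 Ω
Parallel: admittances add. Y = 1/R + 1/(jωL)
Y = (0.0625 − j0.0244) S
|Y| = 0.0671 S → |Z| = 1/|Y| = 14.9 Ω, ∠Z = −∠Y = 21.3°

21.3°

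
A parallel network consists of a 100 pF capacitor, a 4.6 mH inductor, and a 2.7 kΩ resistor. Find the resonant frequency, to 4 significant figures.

234.7 kHz

ω₀ = 1/√(LC) = 1/√(0.0046 × 1e-10) = 1.474e+06 rad/s
f₀ = ω₀/(2π) = 234.7 kHz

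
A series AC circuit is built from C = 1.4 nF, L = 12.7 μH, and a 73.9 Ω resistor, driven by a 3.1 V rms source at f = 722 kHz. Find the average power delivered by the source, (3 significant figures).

ω = 2πf = 4.536e+06 rad/s
X_L = ωL = 57.6 Ω
X_C = 1/(ωC) = 157 Ω
Net reactance X = X_L − X_C = -99.8 Ω
Z = 73.9 − j99.8 Ω
|Z| = √(73.9² + 99.8²) = 124 Ω
∠Z = arctan(-99.8/73.9) = -53.5°
I = V/|Z| = 25.0 mA
P = VI cos φ = 3.1 × 0.0250 × cos(-53.5°) = 46.0 mW

46.0 mW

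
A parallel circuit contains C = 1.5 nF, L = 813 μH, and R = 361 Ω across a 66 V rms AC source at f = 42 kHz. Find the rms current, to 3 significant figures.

ω = 2πf = 263900 rad/s
X_L = ωL = 215 Ω
X_C = 1/(ωC) = 2530 Ω
Parallel: admittances add. Y = 1/R + 1/(jωL) + jωC
Y = (0.00277 − j0.00427) S
|Y| = 0.00509 S → |Z| = 1/|Y| = 197 Ω, ∠Z = −∠Y = 57.0°
I = V/|Z| = 66/197 = 336 mA

336 mA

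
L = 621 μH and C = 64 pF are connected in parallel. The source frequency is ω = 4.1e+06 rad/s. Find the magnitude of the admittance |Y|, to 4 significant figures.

X_L = ωL = 2546 Ω
X_C = 1/(ωC) = 3811 Ω
Parallel: admittances add. Y = 1/(jωL) + jωC
Y = (0 − j0.0001304) S
|Y| = 0.0001304 S → |Z| = 1/|Y| = 7671 Ω, ∠Z = −∠Y = 90.00°

130.4 μS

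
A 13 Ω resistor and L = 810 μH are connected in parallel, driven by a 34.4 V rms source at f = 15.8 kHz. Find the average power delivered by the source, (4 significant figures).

91.03 W

ω = 2πf = 99270 rad/s
X_L = ωL = 80.41 Ω
Parallel: admittances add. Y = 1/R + 1/(jωL)
Y = (0.07692 − j0.01244) S
|Y| = 0.07792 S → |Z| = 1/|Y| = 12.83 Ω, ∠Z = −∠Y = 9.183°
I = V/|Z| = 2.681 A
P = VI cos φ = 34.4 × 2.681 × cos(9.183°) = 91.03 W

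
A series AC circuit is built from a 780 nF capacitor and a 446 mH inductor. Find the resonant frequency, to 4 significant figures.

ω₀ = 1/√(LC) = 1/√(0.446 × 7.8e-07) = 1695 rad/s
f₀ = ω₀/(2π) = 269.8 Hz

269.8 Hz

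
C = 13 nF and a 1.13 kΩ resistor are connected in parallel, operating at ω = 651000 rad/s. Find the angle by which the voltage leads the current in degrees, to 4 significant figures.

-84.03°

X_C = 1/(ωC) = 118.2 Ω
Parallel: admittances add. Y = 1/R + jωC
Y = (0.0008850 + j0.008463) S
|Y| = 0.008509 S → |Z| = 1/|Y| = 117.5 Ω, ∠Z = −∠Y = -84.03°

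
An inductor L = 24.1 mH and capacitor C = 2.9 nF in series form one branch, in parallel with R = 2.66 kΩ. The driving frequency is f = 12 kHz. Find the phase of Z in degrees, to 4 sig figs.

ω = 2πf = 75400 rad/s
X_L = ωL = 1817 Ω
X_C = 1/(ωC) = 4573 Ω
Branch 1: Z₁ = R = 2660 Ω
Branch 2 (series LC): Z₂ = j(X_L − X_C) = −j2756 Ω
Parallel: Z = Z₁Z₂/(Z₁+Z₂), |Z| = 1914 Ω, ∠Z = -43.98°

-43.98°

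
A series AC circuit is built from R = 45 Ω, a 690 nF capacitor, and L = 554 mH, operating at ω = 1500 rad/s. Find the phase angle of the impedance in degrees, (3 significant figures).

X_L = ωL = 831 Ω
X_C = 1/(ωC) = 966 Ω
Net reactance X = X_L − X_C = -135 Ω
Z = 45.0 − j135 Ω
|Z| = √(45.0² + 135²) = 142 Ω
∠Z = arctan(-135/45.0) = -71.6°

-71.6°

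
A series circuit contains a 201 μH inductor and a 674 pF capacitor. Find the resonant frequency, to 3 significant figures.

ω₀ = 1/√(LC) = 1/√(0.000201 × 6.74e-10) = 2.717e+06 rad/s
f₀ = ω₀/(2π) = 432 kHz

432 kHz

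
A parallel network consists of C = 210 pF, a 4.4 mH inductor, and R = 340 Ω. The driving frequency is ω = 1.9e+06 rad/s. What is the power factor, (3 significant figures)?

0.996

X_L = ωL = 8360 Ω
X_C = 1/(ωC) = 2510 Ω
Parallel: admittances add. Y = 1/R + 1/(jωL) + jωC
Y = (0.00294 + j0.000279) S
|Y| = 0.00295 S → |Z| = 1/|Y| = 338 Ω, ∠Z = −∠Y = -5.43°
cos φ = cos(-5.43°) = 0.996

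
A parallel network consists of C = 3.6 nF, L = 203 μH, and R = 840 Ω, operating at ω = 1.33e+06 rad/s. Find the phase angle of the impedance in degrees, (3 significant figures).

X_L = ωL = 270 Ω
X_C = 1/(ωC) = 209 Ω
Parallel: admittances add. Y = 1/R + 1/(jωL) + jωC
Y = (0.00119 + j0.00108) S
|Y| = 0.00161 S → |Z| = 1/|Y| = 621 Ω, ∠Z = −∠Y = -42.3°

-42.3°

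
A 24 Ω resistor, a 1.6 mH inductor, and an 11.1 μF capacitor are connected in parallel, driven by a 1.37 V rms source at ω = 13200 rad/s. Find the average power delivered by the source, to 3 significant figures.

X_L = ωL = 21.1 Ω
X_C = 1/(ωC) = 6.83 Ω
Parallel: admittances add. Y = 1/R + 1/(jωL) + jωC
Y = (0.0417 + j0.0992) S
|Y| = 0.108 S → |Z| = 1/|Y| = 9.30 Ω, ∠Z = −∠Y = -67.2°
I = V/|Z| = 147 mA
P = VI cos φ = 1.37 × 0.147 × cos(-67.2°) = 78.2 mW

78.2 mW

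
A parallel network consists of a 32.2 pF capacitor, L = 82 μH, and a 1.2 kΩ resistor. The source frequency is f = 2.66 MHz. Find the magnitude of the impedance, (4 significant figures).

ω = 2πf = 1.671e+07 rad/s
X_L = ωL = 1370 Ω
X_C = 1/(ωC) = 1858 Ω
Parallel: admittances add. Y = 1/R + 1/(jωL) + jωC
Y = (0.0008333 − j0.0001915) S
|Y| = 0.0008551 S → |Z| = 1/|Y| = 1170 Ω, ∠Z = −∠Y = 12.94°

1170 Ω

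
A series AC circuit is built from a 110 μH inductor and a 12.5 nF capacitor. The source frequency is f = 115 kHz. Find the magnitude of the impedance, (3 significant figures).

ω = 2πf = 722600 rad/s
X_L = ωL = 79.5 Ω
X_C = 1/(ωC) = 111 Ω
Net reactance X = X_L − X_C = -31.2 Ω
Z = − j31.2 Ω
|Z| = √(0² + 31.2²) = 31.2 Ω

31.2 Ω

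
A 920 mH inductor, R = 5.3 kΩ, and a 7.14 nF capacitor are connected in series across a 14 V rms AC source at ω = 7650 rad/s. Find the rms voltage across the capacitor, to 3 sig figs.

20.6 V

X_L = ωL = 7040 Ω
X_C = 1/(ωC) = 18300 Ω
Net reactance X = X_L − X_C = -11300 Ω
Z = 5300 − j11300 Ω
|Z| = √(5300² + 11300²) = 12500 Ω
I = V/|Z| = 1.12 mA
V_C = I·|Z_C| = 0.00112 × 18300 = 20.6 V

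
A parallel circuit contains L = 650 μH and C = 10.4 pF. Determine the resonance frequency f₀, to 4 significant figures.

1.936 MHz

ω₀ = 1/√(LC) = 1/√(0.00065 × 1.04e-11) = 1.216e+07 rad/s
f₀ = ω₀/(2π) = 1.936 MHz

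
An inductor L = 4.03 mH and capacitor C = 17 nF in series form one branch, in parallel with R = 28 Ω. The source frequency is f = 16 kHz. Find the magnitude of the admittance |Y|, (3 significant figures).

ω = 2πf = 100500 rad/s
X_L = ωL = 405 Ω
X_C = 1/(ωC) = 585 Ω
Branch 1: Z₁ = R = 28.0 Ω
Branch 2 (series LC): Z₂ = j(X_L − X_C) = −j180 Ω
Parallel: Z = Z₁Z₂/(Z₁+Z₂), |Z| = 27.7 Ω, ∠Z = -8.84°
|Y| = 1/|Z| = 36.1 mS

36.1 mS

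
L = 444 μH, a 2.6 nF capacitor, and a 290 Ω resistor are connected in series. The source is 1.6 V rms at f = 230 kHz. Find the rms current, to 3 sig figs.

3.37 mA

ω = 2πf = 1.445e+06 rad/s
X_L = ωL = 642 Ω
X_C = 1/(ωC) = 266 Ω
Net reactance X = X_L − X_C = 375 Ω
Z = 290 + j375 Ω
|Z| = √(290² + 375²) = 474 Ω
I = V/|Z| = 1.6/474 = 3.37 mA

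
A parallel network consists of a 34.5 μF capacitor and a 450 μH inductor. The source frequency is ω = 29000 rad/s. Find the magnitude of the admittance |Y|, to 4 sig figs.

X_L = ωL = 13.05 Ω
X_C = 1/(ωC) = 0.9995 Ω
Parallel: admittances add. Y = 1/(jωL) + jωC
Y = (0 + j0.9239) S
|Y| = 0.9239 S → |Z| = 1/|Y| = 1.082 Ω, ∠Z = −∠Y = -90.00°

923.9 mS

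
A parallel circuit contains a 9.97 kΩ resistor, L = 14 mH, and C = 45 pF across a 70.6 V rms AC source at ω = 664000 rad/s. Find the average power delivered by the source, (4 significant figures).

499.9 mW

X_L = ωL = 9296 Ω
X_C = 1/(ωC) = 33470 Ω
Parallel: admittances add. Y = 1/R + 1/(jωL) + jωC
Y = (0.0001003 − j7.769e-05) S
|Y| = 0.0001269 S → |Z| = 1/|Y| = 7882 Ω, ∠Z = −∠Y = 37.76°
I = V/|Z| = 8.957 mA
P = VI cos φ = 70.6 × 0.008957 × cos(37.76°) = 499.9 mW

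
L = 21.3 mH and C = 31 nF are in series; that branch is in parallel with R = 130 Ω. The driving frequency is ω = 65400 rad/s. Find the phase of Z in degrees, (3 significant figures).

8.22°

X_L = ωL = 1390 Ω
X_C = 1/(ωC) = 493 Ω
Branch 1: Z₁ = R = 130 Ω
Branch 2 (series LC): Z₂ = j(X_L − X_C) = j900 Ω
Parallel: Z = Z₁Z₂/(Z₁+Z₂), |Z| = 129 Ω, ∠Z = 8.22°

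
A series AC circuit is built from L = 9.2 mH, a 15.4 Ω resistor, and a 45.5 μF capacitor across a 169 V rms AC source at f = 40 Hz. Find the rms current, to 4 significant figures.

ω = 2πf = 251.3 rad/s
X_L = ωL = 2.312 Ω
X_C = 1/(ωC) = 87.45 Ω
Net reactance X = X_L − X_C = -85.14 Ω
Z = 15.40 − j85.14 Ω
|Z| = √(15.40² + 85.14²) = 86.52 Ω
I = V/|Z| = 169/86.52 = 1.953 A

1.953 A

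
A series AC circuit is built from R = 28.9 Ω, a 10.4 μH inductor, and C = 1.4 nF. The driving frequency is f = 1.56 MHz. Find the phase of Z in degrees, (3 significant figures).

ω = 2πf = 9.802e+06 rad/s
X_L = ωL = 102 Ω
X_C = 1/(ωC) = 72.9 Ω
Net reactance X = X_L − X_C = 29.1 Ω
Z = 28.9 + j29.1 Ω
|Z| = √(28.9² + 29.1²) = 41.0 Ω
∠Z = arctan(29.1/28.9) = 45.2°

45.2°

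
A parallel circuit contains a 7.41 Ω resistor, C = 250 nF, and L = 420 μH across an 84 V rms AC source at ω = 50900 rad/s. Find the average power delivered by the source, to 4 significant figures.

952.2 W

X_L = ωL = 21.38 Ω
X_C = 1/(ωC) = 78.59 Ω
Parallel: admittances add. Y = 1/R + 1/(jωL) + jωC
Y = (0.1350 − j0.03405) S
|Y| = 0.1392 S → |Z| = 1/|Y| = 7.185 Ω, ∠Z = −∠Y = 14.16°
I = V/|Z| = 11.69 A
P = VI cos φ = 84 × 11.69 × cos(14.16°) = 952.2 W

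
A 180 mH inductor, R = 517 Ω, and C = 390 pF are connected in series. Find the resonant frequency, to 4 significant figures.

ω₀ = 1/√(LC) = 1/√(0.18 × 3.9e-10) = 119400 rad/s
f₀ = ω₀/(2π) = 19.00 kHz

19.00 kHz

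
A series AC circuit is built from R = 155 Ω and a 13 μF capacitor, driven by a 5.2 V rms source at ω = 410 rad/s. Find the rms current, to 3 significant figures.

X_C = 1/(ωC) = 188 Ω
Z = 155 − j188 Ω
|Z| = √(155² + 188²) = 243 Ω
I = V/|Z| = 5.2/243 = 21.4 mA

21.4 mA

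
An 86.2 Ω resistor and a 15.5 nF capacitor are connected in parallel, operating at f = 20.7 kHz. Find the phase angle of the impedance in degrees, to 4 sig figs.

-9.858°

ω = 2πf = 130100 rad/s
X_C = 1/(ωC) = 496.0 Ω
Parallel: admittances add. Y = 1/R + jωC
Y = (0.01160 + j0.002016) S
|Y| = 0.01177 S → |Z| = 1/|Y| = 84.93 Ω, ∠Z = −∠Y = -9.858°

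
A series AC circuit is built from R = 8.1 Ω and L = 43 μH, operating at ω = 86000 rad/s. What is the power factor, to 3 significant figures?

X_L = ωL = 3.70 Ω
Z = 8.10 + j3.70 Ω
|Z| = √(8.10² + 3.70²) = 8.90 Ω
∠Z = arctan(3.70/8.10) = 24.5°
cos φ = cos(24.5°) = 0.910

0.910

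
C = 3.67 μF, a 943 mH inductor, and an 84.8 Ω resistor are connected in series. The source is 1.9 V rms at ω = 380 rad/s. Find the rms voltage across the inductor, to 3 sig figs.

1.85 V

X_L = ωL = 358 Ω
X_C = 1/(ωC) = 717 Ω
Net reactance X = X_L − X_C = -359 Ω
Z = 84.8 − j359 Ω
|Z| = √(84.8² + 359²) = 369 Ω
I = V/|Z| = 5.15 mA
V_L = I·|Z_L| = 0.00515 × 358 = 1.85 V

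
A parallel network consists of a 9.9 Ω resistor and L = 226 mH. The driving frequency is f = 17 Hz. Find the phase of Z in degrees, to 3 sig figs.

ω = 2πf = 106.8 rad/s
X_L = ωL = 24.1 Ω
Parallel: admittances add. Y = 1/R + 1/(jωL)
Y = (0.101 − j0.0414) S
|Y| = 0.109 S → |Z| = 1/|Y| = 9.16 Ω, ∠Z = −∠Y = 22.3°

22.3°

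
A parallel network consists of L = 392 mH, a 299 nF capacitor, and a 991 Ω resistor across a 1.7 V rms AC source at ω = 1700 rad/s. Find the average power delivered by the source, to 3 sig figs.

2.92 mW

X_L = ωL = 666 Ω
X_C = 1/(ωC) = 1970 Ω
Parallel: admittances add. Y = 1/R + 1/(jωL) + jωC
Y = (0.00101 − j0.000992) S
|Y| = 0.00142 S → |Z| = 1/|Y| = 707 Ω, ∠Z = −∠Y = 44.5°
I = V/|Z| = 2.41 mA
P = VI cos φ = 1.7 × 0.00241 × cos(44.5°) = 2.92 mW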